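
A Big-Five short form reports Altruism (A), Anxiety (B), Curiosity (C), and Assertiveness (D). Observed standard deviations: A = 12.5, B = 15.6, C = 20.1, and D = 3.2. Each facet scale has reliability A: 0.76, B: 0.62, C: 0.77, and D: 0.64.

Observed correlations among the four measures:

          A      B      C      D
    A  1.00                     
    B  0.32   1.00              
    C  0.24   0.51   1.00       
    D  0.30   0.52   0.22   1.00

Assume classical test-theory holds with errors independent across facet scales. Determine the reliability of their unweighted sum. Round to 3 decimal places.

Var(A+B+C+D) = 12.5² + 15.6² + 20.1² + 3.2² + 2·[12.5·15.6·0.32 + 12.5·20.1·0.24 + 12.5·3.2·0.30 + 15.6·20.1·0.51 + 15.6·3.2·0.52 + 20.1·3.2·0.22] = 813.86 + 669.449 = 1483.31.
With uncorrelated errors the cross-covariances are all true-score covariance, so they carry over unchanged; only the diagonal terms shrink to ρᵢσᵢ².
True-score variance = [12.5²·0.76 + 15.6²·0.62 + 20.1²·0.77 + 3.2²·0.64] + 669.449 = 587.274 + 669.449 = 1256.72.
Reliability = 1256.72 / 1483.31 = 0.847.

0.847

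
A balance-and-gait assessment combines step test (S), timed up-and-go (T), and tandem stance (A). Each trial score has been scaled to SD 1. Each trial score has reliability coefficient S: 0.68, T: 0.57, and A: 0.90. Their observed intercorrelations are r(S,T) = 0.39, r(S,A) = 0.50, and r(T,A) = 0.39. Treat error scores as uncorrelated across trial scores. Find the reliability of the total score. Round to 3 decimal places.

Var(S+T+A) = 3 + 2·[0.39 + 0.50 + 0.39] = 3 + 2.56 = 5.56.
Because errors are independent across components, Cov(Tᵢ,Tⱼ) = Cov(Xᵢ,Xⱼ); the off-diagonal part of the true-score variance is the same as above.
True-score variance = [0.68 + 0.57 + 0.90] + 2.56 = 2.15 + 2.56 = 4.71.
Reliability = 4.71 / 5.56 = 0.847.

0.847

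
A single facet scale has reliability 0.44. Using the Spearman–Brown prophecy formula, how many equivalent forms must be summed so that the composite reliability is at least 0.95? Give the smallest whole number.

25

k ≥ ρ*(1−ρ₁)/(ρ₁(1−ρ*)) = 0.95·0.56 / (0.44·0.05) = 24.182.
Smallest integer k = 25.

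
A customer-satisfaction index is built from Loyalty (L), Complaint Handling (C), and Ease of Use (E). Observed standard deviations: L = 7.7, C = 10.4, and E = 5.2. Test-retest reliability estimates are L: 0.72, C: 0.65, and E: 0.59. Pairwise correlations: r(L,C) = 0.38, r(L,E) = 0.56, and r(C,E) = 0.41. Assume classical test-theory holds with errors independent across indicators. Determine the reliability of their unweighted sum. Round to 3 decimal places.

Var(L+C+E) = 7.7² + 10.4² + 5.2² + 2·[7.7·10.4·0.38 + 7.7·5.2·0.56 + 10.4·5.2·0.41] = 194.49 + 150.051 = 344.541.
Under uncorrelated errors the observed covariances equal the true-score covariances, so only the own-variance terms attenuate.
True-score variance = [7.7²·0.72 + 10.4²·0.65 + 5.2²·0.59] + 150.051 = 128.946 + 150.051 = 278.998.
Reliability = 278.998 / 344.541 = 0.810.

0.810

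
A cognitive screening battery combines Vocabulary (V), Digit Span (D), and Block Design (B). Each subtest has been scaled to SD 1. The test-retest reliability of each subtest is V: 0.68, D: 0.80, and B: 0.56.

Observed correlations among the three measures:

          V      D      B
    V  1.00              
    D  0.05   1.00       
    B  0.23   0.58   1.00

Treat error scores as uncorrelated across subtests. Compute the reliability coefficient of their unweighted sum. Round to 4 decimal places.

0.7966

Var(V+D+B) = 3 + 2·[0.05 + 0.23 + 0.58] = 3 + 1.72 = 4.72.
Under uncorrelated errors the observed covariances equal the true-score covariances, so only the own-variance terms attenuate.
True-score variance = [0.68 + 0.80 + 0.56] + 1.72 = 2.04 + 1.72 = 3.76.
Reliability = 3.76 / 4.72 = 0.7966.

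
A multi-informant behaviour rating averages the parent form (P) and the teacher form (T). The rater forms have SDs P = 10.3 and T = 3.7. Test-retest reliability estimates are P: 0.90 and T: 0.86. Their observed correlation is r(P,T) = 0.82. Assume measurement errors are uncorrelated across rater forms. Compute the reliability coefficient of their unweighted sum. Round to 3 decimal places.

Var(P+T) = 10.3² + 3.7² + 2·[10.3·3.7·0.82] = 119.78 + 62.5004 = 182.28.
Under uncorrelated errors the observed covariances equal the true-score covariances, so only the own-variance terms attenuate.
True-score variance = [10.3²·0.90 + 3.7²·0.86] + 62.5004 = 107.254 + 62.5004 = 169.755.
Reliability = 169.755 / 182.28 = 0.931.

0.931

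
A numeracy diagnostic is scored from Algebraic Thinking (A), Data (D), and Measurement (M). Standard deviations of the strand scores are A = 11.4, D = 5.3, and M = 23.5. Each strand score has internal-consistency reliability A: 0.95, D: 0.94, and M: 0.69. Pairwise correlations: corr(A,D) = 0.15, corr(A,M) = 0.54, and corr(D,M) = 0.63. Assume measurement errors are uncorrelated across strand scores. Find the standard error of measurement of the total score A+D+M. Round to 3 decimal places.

13.393

Var(total) = 710.3 + 464.391 = 1174.69.
True-score variance = 530.919 + 464.391 = 995.31, so reliability = 0.8473.
Error variance = 1174.69 − 995.31 = 179.381; SEM = √179.381 = 13.393.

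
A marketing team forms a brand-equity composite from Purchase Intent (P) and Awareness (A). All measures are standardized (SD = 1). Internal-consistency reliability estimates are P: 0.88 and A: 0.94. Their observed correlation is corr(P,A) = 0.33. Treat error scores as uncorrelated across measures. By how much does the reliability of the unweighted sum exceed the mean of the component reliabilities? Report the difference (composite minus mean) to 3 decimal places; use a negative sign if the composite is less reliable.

0.022

Var(sum) = 2 + 0.66 = 2.66; true-score variance = 1.82 + 0.66 = 2.48; composite reliability = 0.9323.
Mean component reliability = 0.9100.
Difference = 0.9323 − 0.9100 = 0.022.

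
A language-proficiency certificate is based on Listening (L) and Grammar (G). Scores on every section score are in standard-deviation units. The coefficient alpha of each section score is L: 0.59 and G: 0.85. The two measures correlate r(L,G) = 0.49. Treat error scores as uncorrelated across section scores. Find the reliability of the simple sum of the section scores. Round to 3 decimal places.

Var(L+G) = 2 + 2·[0.49] = 2 + 0.98 = 2.98.
With uncorrelated errors the cross-covariances are all true-score covariance, so they carry over unchanged; only the diagonal terms shrink to ρᵢσᵢ².
True-score variance = [0.59 + 0.85] + 0.98 = 1.44 + 0.98 = 2.42.
Reliability = 2.42 / 2.98 = 0.812.

0.812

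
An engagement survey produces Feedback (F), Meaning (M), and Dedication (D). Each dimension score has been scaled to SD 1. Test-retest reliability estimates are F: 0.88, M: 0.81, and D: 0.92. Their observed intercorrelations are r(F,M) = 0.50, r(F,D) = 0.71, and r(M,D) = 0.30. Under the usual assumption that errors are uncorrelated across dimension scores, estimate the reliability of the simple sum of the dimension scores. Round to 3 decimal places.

Var(F+M+D) = 3 + 2·[0.50 + 0.71 + 0.30] = 3 + 3.02 = 6.02.
With uncorrelated errors the cross-covariances are all true-score covariance, so they carry over unchanged; only the diagonal terms shrink to ρᵢσᵢ².
True-score variance = [0.88 + 0.81 + 0.92] + 3.02 = 2.61 + 3.02 = 5.63.
Reliability = 5.63 / 6.02 = 0.935.

0.935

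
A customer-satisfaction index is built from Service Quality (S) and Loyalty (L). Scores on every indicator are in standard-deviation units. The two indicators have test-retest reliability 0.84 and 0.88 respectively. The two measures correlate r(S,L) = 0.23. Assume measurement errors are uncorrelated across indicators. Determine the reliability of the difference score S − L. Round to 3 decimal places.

Var(S−L) = 1 + 1 − 2·0.23 = 2 − 0.46 = 1.54.
Under uncorrelated errors the observed covariances equal the true-score covariances, so only the own-variance terms attenuate.
True-score variance = [0.84 + 0.88] − 0.46 = 1.72 − 0.46 = 1.26.
Reliability = 1.26 / 1.54 = 0.818.

0.818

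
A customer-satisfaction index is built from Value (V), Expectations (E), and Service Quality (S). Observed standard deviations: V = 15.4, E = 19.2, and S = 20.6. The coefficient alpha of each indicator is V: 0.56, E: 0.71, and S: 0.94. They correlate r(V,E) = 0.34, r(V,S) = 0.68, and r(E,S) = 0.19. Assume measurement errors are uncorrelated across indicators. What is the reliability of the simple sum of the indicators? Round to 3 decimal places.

0.869

Var(V+E+S) = 15.4² + 19.2² + 20.6² + 2·[15.4·19.2·0.34 + 15.4·20.6·0.68 + 19.2·20.6·0.19] = 1030.16 + 782.806 = 1812.97.
With uncorrelated errors the cross-covariances are all true-score covariance, so they carry over unchanged; only the diagonal terms shrink to ρᵢσᵢ².
True-score variance = [15.4²·0.56 + 19.2²·0.71 + 20.6²·0.94] + 782.806 = 793.442 + 782.806 = 1576.25.
Reliability = 1576.25 / 1812.97 = 0.869.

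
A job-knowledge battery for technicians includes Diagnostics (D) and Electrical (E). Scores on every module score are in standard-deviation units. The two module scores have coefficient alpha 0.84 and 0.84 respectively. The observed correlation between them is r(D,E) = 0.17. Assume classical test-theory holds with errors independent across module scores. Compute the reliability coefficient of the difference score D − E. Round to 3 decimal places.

0.807

Var(D−E) = 1 + 1 − 2·0.17 = 2 − 0.34 = 1.66.
Because errors are independent across components, Cov(Tᵢ,Tⱼ) = Cov(Xᵢ,Xⱼ); the off-diagonal part of the true-score variance is the same as above.
True-score variance = [0.84 + 0.84] − 0.34 = 1.68 − 0.34 = 1.34.
Reliability = 1.34 / 1.66 = 0.807.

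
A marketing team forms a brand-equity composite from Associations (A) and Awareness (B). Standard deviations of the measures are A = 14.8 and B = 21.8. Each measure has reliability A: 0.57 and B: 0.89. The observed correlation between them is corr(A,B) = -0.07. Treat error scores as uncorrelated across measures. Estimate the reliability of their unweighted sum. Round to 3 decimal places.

0.774

Var(A+B) = 14.8² + 21.8² + 2·[14.8·21.8·(-0.07)] = 694.28 − 45.1696 = 649.11.
Under uncorrelated errors the observed covariances equal the true-score covariances, so only the own-variance terms attenuate.
True-score variance = [14.8²·0.57 + 21.8²·0.89] − 45.1696 = 547.816 − 45.1696 = 502.647.
Reliability = 502.647 / 649.11 = 0.774.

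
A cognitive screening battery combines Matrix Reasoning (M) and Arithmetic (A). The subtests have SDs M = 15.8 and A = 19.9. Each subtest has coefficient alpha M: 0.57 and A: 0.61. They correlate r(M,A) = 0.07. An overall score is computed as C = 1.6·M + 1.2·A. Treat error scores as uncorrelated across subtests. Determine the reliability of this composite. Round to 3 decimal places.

0.616

Var(C) = 1.6²·15.8² + 1.2²·19.9² + 2·[1.92·15.8·19.9·0.07] = 1209.33 + 84.5161 = 1293.85.
Because errors are independent across components, Cov(Tᵢ,Tⱼ) = Cov(Xᵢ,Xⱼ); the off-diagonal part of the true-score variance is the same as above.
True-score variance = [1.6²·15.8²·0.57 + 1.2²·19.9²·0.61] + 84.5161 = 712.13 + 84.5161 = 796.646.
Reliability = 796.646 / 1293.85 = 0.616.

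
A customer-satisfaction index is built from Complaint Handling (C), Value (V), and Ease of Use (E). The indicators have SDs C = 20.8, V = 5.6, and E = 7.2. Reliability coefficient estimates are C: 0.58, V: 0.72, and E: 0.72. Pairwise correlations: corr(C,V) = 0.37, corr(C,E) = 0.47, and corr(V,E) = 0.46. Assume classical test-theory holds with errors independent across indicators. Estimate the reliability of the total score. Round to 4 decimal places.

Var(C+V+E) = 20.8² + 5.6² + 7.2² + 2·[20.8·5.6·0.37 + 20.8·7.2·0.47 + 5.6·7.2·0.46] = 515.84 + 264.064 = 779.904.
Because errors are independent across components, Cov(Tᵢ,Tⱼ) = Cov(Xᵢ,Xⱼ); the off-diagonal part of the true-score variance is the same as above.
True-score variance = [20.8²·0.58 + 5.6²·0.72 + 7.2²·0.72] + 264.064 = 310.835 + 264.064 = 574.899.
Reliability = 574.899 / 779.904 = 0.7371.

0.7371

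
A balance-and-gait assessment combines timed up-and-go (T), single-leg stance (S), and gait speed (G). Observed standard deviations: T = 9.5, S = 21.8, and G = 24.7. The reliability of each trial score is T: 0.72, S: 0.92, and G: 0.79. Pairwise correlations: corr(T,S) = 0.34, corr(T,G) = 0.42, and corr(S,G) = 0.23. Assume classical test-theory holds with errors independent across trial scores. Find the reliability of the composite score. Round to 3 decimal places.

0.891

Var(T+S+G) = 9.5² + 21.8² + 24.7² + 2·[9.5·21.8·0.34 + 9.5·24.7·0.42 + 21.8·24.7·0.23] = 1175.58 + 585.626 = 1761.21.
Because errors are independent across components, Cov(Tᵢ,Tⱼ) = Cov(Xᵢ,Xⱼ); the off-diagonal part of the true-score variance is the same as above.
True-score variance = [9.5²·0.72 + 21.8²·0.92 + 24.7²·0.79] + 585.626 = 984.172 + 585.626 = 1569.8.
Reliability = 1569.8 / 1761.21 = 0.891.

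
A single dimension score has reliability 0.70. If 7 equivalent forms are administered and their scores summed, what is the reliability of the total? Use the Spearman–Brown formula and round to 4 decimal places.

ρ_k = kρ / (1 + (k−1)ρ) = 7·0.70 / (1 + 6·0.70) = 4.900 / 5.200 = 0.9423.

0.9423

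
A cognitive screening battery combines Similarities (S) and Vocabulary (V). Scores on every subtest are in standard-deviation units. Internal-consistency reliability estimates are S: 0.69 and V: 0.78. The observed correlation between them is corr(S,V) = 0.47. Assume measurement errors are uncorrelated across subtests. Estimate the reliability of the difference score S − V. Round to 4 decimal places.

Var(S−V) = 1 + 1 − 2·0.47 = 2 − 0.94 = 1.06.
Under uncorrelated errors the observed covariances equal the true-score covariances, so only the own-variance terms attenuate.
True-score variance = [0.69 + 0.78] − 0.94 = 1.47 − 0.94 = 0.53.
Reliability = 0.53 / 1.06 = 0.5000.

0.5000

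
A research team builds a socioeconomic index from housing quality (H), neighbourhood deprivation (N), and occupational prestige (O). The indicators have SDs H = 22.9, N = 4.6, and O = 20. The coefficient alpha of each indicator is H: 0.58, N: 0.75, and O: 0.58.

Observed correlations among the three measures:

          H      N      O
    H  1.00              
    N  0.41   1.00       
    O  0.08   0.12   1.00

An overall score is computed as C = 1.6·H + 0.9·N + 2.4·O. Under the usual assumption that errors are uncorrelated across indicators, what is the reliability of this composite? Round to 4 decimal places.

Var(C) = 1.6²·22.9² + 0.9²·4.6² + 2.4²·20² + 2·[1.44·22.9·4.6·0.41 + 3.84·22.9·20·0.08 + 2.16·4.6·20·0.12] = 3663.63 + 453.473 = 4117.1.
With uncorrelated errors the cross-covariances are all true-score covariance, so they carry over unchanged; only the diagonal terms shrink to ρᵢσᵢ².
True-score variance = [1.6²·22.9²·0.58 + 0.9²·4.6²·0.75 + 2.4²·20²·0.58] + 453.473 = 2127.82 + 453.473 = 2581.29.
Reliability = 2581.29 / 4117.1 = 0.6270.

0.6270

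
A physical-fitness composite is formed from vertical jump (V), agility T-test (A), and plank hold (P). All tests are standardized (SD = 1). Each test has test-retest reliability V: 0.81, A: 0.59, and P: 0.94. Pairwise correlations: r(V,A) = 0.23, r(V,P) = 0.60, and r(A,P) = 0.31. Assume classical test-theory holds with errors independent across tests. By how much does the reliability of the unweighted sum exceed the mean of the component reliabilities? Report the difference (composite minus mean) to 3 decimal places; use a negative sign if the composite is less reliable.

0.095

Var(sum) = 3 + 2.28 = 5.28; true-score variance = 2.34 + 2.28 = 4.62; composite reliability = 0.8750.
Mean component reliability = 0.7800.
Difference = 0.8750 − 0.7800 = 0.095.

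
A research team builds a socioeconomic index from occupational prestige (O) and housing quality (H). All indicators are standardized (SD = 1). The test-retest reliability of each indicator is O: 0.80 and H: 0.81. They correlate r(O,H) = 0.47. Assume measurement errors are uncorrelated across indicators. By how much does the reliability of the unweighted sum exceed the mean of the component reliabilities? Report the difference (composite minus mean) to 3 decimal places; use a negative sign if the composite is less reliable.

Var(sum) = 2 + 0.94 = 2.94; true-score variance = 1.61 + 0.94 = 2.55; composite reliability = 0.8673.
Mean component reliability = 0.8050.
Difference = 0.8673 − 0.8050 = 0.062.

0.062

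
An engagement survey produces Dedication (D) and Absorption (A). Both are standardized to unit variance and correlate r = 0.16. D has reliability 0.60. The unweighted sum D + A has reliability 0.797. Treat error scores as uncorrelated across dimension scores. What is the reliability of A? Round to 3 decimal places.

0.929

Var(D+A) = 2 + 2·0.16 = 2.320.
True-score variance = ρ_D + ρ_A + 2·0.16, so 0.797 = (0.60 + ρ_A + 0.32) / 2.320.
ρ_A = 0.797·2.320 − 0.60 − 0.32 = 0.929.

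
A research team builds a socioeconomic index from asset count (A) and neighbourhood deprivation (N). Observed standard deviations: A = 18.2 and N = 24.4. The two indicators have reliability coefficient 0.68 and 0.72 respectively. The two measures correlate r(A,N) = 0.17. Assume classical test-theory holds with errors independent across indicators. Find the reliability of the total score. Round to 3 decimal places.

Var(A+N) = 18.2² + 24.4² + 2·[18.2·24.4·0.17] = 926.6 + 150.987 = 1077.59.
With uncorrelated errors the cross-covariances are all true-score covariance, so they carry over unchanged; only the diagonal terms shrink to ρᵢσᵢ².
True-score variance = [18.2²·0.68 + 24.4²·0.72] + 150.987 = 653.902 + 150.987 = 804.89.
Reliability = 804.89 / 1077.59 = 0.747.

0.747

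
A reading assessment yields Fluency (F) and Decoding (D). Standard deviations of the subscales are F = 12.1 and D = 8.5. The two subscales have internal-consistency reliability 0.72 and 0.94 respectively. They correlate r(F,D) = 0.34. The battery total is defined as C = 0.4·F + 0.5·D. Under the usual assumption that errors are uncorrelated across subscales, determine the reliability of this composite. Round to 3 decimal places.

Var(C) = 0.4²·12.1² + 0.5²·8.5² + 2·[0.2·12.1·8.5·0.34] = 41.4881 + 13.9876 = 55.4757.
Under uncorrelated errors the observed covariances equal the true-score covariances, so only the own-variance terms attenuate.
True-score variance = [0.4²·12.1²·0.72 + 0.5²·8.5²·0.94] + 13.9876 = 33.8452 + 13.9876 = 47.8328.
Reliability = 47.8328 / 55.4757 = 0.862.

0.862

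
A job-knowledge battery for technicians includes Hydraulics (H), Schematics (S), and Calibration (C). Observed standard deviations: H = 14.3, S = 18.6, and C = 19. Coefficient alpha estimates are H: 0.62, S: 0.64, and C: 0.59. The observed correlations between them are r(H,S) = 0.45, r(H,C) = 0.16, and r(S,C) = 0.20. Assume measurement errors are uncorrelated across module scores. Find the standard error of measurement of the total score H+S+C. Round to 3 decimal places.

18.715

Var(total) = 911.45 + 467.686 = 1379.14.
True-score variance = 561.188 + 467.686 = 1028.87, so reliability = 0.7460.
Error variance = 1379.14 − 1028.87 = 350.262; SEM = √350.262 = 18.715.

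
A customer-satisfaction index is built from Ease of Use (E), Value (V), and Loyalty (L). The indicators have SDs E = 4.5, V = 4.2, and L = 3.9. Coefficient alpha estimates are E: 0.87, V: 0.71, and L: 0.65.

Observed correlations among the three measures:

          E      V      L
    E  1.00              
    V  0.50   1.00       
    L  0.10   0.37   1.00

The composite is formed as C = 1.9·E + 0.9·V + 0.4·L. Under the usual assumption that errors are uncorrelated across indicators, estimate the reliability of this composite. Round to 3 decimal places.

Var(C) = 1.9²·4.5² + 0.9²·4.2² + 0.4²·3.9² + 2·[1.71·4.5·4.2·0.50 + 0.76·4.5·3.9·0.10 + 0.36·4.2·3.9·0.37] = 89.8245 + 39.3502 = 129.175.
With uncorrelated errors the cross-covariances are all true-score covariance, so they carry over unchanged; only the diagonal terms shrink to ρᵢσᵢ².
True-score variance = [1.9²·4.5²·0.87 + 0.9²·4.2²·0.71 + 0.4²·3.9²·0.65] + 39.3502 = 75.3258 + 39.3502 = 114.676.
Reliability = 114.676 / 129.175 = 0.888.

0.888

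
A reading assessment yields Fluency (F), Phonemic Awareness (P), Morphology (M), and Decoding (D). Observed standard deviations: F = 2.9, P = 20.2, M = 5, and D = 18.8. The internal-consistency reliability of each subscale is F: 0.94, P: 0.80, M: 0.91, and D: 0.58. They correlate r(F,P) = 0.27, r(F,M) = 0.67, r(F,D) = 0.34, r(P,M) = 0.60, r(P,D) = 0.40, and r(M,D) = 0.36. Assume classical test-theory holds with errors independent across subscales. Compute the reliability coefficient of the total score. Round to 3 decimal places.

0.831

Var(F+P+M+D) = 2.9² + 20.2² + 5² + 18.8² + 2·[2.9·20.2·0.27 + 2.9·5·0.67 + 2.9·18.8·0.34 + 20.2·5·0.60 + 20.2·18.8·0.40 + 5·18.8·0.36] = 794.89 + 580.825 = 1375.71.
Because errors are independent across components, Cov(Tᵢ,Tⱼ) = Cov(Xᵢ,Xⱼ); the off-diagonal part of the true-score variance is the same as above.
True-score variance = [2.9²·0.94 + 20.2²·0.80 + 5²·0.91 + 18.8²·0.58] + 580.825 = 562.083 + 580.825 = 1142.91.
Reliability = 1142.91 / 1375.71 = 0.831.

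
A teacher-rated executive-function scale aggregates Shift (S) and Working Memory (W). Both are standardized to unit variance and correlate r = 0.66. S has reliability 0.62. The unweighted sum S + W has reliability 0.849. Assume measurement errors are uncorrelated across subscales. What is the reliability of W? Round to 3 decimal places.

Var(S+W) = 2 + 2·0.66 = 3.320.
True-score variance = ρ_S + ρ_W + 2·0.66, so 0.849 = (0.62 + ρ_W + 1.32) / 3.320.
ρ_W = 0.849·3.320 − 0.62 − 1.32 = 0.879.

0.879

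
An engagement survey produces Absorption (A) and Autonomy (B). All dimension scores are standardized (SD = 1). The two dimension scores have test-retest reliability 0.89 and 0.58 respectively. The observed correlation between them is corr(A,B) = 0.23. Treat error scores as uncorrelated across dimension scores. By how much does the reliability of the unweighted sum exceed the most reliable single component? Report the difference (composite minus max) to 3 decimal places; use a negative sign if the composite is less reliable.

-0.105

Var(sum) = 2 + 0.46 = 2.46; true-score variance = 1.47 + 0.46 = 1.93; composite reliability = 0.7846.
Max component reliability = 0.8900.
Difference = 0.7846 − 0.8900 = -0.105.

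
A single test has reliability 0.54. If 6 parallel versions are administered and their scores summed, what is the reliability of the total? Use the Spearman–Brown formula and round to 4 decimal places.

0.8757

ρ_k = kρ / (1 + (k−1)ρ) = 6·0.54 / (1 + 5·0.54) = 3.240 / 3.700 = 0.8757.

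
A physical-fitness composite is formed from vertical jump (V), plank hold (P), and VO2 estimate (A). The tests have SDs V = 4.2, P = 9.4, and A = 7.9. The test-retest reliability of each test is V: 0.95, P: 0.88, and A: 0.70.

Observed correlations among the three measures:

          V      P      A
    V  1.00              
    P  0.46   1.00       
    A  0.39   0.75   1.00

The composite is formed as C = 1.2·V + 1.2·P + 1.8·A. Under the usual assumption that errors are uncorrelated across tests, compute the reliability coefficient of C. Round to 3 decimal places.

Var(C) = 1.2²·4.2² + 1.2²·9.4² + 1.8²·7.9² + 2·[1.44·4.2·9.4·0.46 + 2.16·4.2·7.9·0.39 + 2.16·9.4·7.9·0.75] = 354.848 + 348.807 = 703.656.
With uncorrelated errors the cross-covariances are all true-score covariance, so they carry over unchanged; only the diagonal terms shrink to ρᵢσᵢ².
True-score variance = [1.2²·4.2²·0.95 + 1.2²·9.4²·0.88 + 1.8²·7.9²·0.70] + 348.807 = 277.647 + 348.807 = 626.454.
Reliability = 626.454 / 703.656 = 0.890.

0.890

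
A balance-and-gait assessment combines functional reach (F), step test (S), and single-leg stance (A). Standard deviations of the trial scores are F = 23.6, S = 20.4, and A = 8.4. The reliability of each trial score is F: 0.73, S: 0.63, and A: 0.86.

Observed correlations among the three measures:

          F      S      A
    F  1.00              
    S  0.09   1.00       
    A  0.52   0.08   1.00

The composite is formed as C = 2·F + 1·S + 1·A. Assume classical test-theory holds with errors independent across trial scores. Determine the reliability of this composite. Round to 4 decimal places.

Var(C) = 2²·23.6² + 20.4² + 8.4² + 2·[2·23.6·20.4·0.09 + 2·23.6·8.4·0.52 + 20.4·8.4·0.08] = 2714.56 + 613.075 = 3327.64.
With uncorrelated errors the cross-covariances are all true-score covariance, so they carry over unchanged; only the diagonal terms shrink to ρᵢσᵢ².
True-score variance = [2²·23.6²·0.73 + 20.4²·0.63 + 8.4²·0.86] + 613.075 = 1949.19 + 613.075 = 2562.26.
Reliability = 2562.26 / 3327.64 = 0.7700.

0.7700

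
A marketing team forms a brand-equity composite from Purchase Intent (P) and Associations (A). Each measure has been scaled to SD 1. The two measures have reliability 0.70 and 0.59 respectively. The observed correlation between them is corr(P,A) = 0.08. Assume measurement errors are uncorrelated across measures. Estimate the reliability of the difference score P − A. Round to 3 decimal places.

0.614

Var(P−A) = 1 + 1 − 2·0.08 = 2 − 0.16 = 1.84.
Under uncorrelated errors the observed covariances equal the true-score covariances, so only the own-variance terms attenuate.
True-score variance = [0.70 + 0.59] − 0.16 = 1.29 − 0.16 = 1.13.
Reliability = 1.13 / 1.84 = 0.614.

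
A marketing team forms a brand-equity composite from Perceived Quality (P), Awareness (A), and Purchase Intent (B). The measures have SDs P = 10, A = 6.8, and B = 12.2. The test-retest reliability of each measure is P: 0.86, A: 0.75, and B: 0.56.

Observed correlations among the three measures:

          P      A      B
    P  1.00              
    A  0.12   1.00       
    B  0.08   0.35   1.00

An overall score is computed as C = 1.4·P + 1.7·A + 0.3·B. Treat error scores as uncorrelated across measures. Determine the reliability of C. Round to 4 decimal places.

0.8410

Var(C) = 1.4²·10² + 1.7²·6.8² + 0.3²·12.2² + 2·[2.38·10·6.8·0.12 + 0.42·10·12.2·0.08 + 0.51·6.8·12.2·0.35] = 343.029 + 76.6567 = 419.686.
Under uncorrelated errors the observed covariances equal the true-score covariances, so only the own-variance terms attenuate.
True-score variance = [1.4²·10²·0.86 + 1.7²·6.8²·0.75 + 0.3²·12.2²·0.56] + 76.6567 = 276.287 + 76.6567 = 352.943.
Reliability = 352.943 / 419.686 = 0.8410.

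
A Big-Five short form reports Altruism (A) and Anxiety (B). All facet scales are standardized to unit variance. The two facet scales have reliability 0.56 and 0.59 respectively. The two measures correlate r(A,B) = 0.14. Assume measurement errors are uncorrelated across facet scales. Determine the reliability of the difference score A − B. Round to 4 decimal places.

Var(A−B) = 1 + 1 − 2·0.14 = 2 − 0.28 = 1.72.
With uncorrelated errors the cross-covariances are all true-score covariance, so they carry over unchanged; only the diagonal terms shrink to ρᵢσᵢ².
True-score variance = [0.56 + 0.59] − 0.28 = 1.15 − 0.28 = 0.87.
Reliability = 0.87 / 1.72 = 0.5058.

0.5058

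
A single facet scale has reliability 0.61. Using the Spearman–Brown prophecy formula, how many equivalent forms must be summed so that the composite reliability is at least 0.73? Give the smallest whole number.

k ≥ ρ*(1−ρ₁)/(ρ₁(1−ρ*)) = 0.73·0.39 / (0.61·0.27) = 1.729.
Smallest integer k = 2.

2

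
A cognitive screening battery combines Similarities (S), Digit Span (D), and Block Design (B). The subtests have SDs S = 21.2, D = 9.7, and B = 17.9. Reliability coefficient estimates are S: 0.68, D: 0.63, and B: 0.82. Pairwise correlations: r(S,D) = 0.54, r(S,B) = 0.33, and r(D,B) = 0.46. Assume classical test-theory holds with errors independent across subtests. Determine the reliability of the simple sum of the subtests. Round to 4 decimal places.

0.8421

Var(S+D+B) = 21.2² + 9.7² + 17.9² + 2·[21.2·9.7·0.54 + 21.2·17.9·0.33 + 9.7·17.9·0.46] = 863.94 + 632.288 = 1496.23.
Because errors are independent across components, Cov(Tᵢ,Tⱼ) = Cov(Xᵢ,Xⱼ); the off-diagonal part of the true-score variance is the same as above.
True-score variance = [21.2²·0.68 + 9.7²·0.63 + 17.9²·0.82] + 632.288 = 627.632 + 632.288 = 1259.92.
Reliability = 1259.92 / 1496.23 = 0.8421.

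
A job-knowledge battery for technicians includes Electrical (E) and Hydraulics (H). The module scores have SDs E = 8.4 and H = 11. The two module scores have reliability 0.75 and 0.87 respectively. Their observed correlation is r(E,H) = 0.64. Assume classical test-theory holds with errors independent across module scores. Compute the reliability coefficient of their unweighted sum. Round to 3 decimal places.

0.892

Var(E+H) = 8.4² + 11² + 2·[8.4·11·0.64] = 191.56 + 118.272 = 309.832.
With uncorrelated errors the cross-covariances are all true-score covariance, so they carry over unchanged; only the diagonal terms shrink to ρᵢσᵢ².
True-score variance = [8.4²·0.75 + 11²·0.87] + 118.272 = 158.19 + 118.272 = 276.462.
Reliability = 276.462 / 309.832 = 0.892.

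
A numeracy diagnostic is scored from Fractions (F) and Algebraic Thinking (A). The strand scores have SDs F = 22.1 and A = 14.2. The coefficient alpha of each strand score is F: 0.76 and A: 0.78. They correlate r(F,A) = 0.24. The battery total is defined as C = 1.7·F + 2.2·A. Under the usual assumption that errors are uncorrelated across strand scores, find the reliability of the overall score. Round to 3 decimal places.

0.812

Var(C) = 1.7²·22.1² + 2.2²·14.2² + 2·[3.74·22.1·14.2·0.24] = 2387.44 + 563.37 = 2950.81.
Because errors are independent across components, Cov(Tᵢ,Tⱼ) = Cov(Xᵢ,Xⱼ); the off-diagonal part of the true-score variance is the same as above.
True-score variance = [1.7²·22.1²·0.76 + 2.2²·14.2²·0.78] + 563.37 = 1833.98 + 563.37 = 2397.34.
Reliability = 2397.34 / 2950.81 = 0.812.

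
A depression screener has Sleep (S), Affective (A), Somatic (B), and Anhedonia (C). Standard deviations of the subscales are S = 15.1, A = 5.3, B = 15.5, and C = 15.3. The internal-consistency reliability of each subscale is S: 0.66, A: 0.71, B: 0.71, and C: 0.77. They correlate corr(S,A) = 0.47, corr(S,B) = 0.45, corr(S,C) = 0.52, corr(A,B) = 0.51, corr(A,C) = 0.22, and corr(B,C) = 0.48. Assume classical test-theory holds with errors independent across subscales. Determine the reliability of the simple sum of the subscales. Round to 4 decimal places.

0.8696

Var(S+A+B+C) = 15.1² + 5.3² + 15.5² + 15.3² + 2·[15.1·5.3·0.47 + 15.1·15.5·0.45 + 15.1·15.3·0.52 + 5.3·15.5·0.51 + 5.3·15.3·0.22 + 15.5·15.3·0.48] = 730.44 + 873.281 = 1603.72.
Under uncorrelated errors the observed covariances equal the true-score covariances, so only the own-variance terms attenuate.
True-score variance = [15.1²·0.66 + 5.3²·0.71 + 15.5²·0.71 + 15.3²·0.77] + 873.281 = 521.257 + 873.281 = 1394.54.
Reliability = 1394.54 / 1603.72 = 0.8696.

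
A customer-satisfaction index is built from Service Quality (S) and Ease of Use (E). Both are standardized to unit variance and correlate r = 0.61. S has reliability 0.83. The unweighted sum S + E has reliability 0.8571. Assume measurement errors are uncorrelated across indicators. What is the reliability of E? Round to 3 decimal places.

Var(S+E) = 2 + 2·0.61 = 3.220.
True-score variance = ρ_S + ρ_E + 2·0.61, so 0.8571 = (0.83 + ρ_E + 1.22) / 3.220.
ρ_E = 0.8571·3.220 − 0.83 − 1.22 = 0.710.

0.710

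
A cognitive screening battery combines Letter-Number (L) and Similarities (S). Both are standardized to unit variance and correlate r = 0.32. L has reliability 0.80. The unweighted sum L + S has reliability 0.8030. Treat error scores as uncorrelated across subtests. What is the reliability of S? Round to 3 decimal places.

Var(L+S) = 2 + 2·0.32 = 2.640.
True-score variance = ρ_L + ρ_S + 2·0.32, so 0.8030 = (0.80 + ρ_S + 0.64) / 2.640.
ρ_S = 0.8030·2.640 − 0.80 − 0.64 = 0.680.

0.680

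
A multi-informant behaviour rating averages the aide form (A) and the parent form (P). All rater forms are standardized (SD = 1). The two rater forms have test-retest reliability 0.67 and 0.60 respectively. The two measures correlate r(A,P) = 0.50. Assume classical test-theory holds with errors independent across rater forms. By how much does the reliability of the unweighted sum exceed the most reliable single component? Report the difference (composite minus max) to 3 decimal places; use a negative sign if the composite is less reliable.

0.087

Var(sum) = 2 + 1 = 3; true-score variance = 1.27 + 1 = 2.27; composite reliability = 0.7567.
Max component reliability = 0.6700.
Difference = 0.7567 − 0.6700 = 0.087.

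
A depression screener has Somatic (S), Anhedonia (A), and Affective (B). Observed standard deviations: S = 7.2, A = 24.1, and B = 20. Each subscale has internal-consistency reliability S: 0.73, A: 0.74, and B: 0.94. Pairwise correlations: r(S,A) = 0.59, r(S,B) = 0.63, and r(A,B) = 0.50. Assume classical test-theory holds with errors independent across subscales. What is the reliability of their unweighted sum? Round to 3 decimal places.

Var(S+A+B) = 7.2² + 24.1² + 20² + 2·[7.2·24.1·0.59 + 7.2·20·0.63 + 24.1·20·0.50] = 1032.65 + 868.194 = 1900.84.
Because errors are independent across components, Cov(Tᵢ,Tⱼ) = Cov(Xᵢ,Xⱼ); the off-diagonal part of the true-score variance is the same as above.
True-score variance = [7.2²·0.73 + 24.1²·0.74 + 20²·0.94] + 868.194 = 843.643 + 868.194 = 1711.84.
Reliability = 1711.84 / 1900.84 = 0.901.

0.901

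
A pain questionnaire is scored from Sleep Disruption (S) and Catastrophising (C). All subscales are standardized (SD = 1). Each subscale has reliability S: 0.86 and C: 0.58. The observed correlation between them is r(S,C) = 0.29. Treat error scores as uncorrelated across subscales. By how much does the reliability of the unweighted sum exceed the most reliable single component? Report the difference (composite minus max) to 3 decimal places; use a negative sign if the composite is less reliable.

-0.077

Var(sum) = 2 + 0.58 = 2.58; true-score variance = 1.44 + 0.58 = 2.02; composite reliability = 0.7829.
Max component reliability = 0.8600.
Difference = 0.7829 − 0.8600 = -0.077.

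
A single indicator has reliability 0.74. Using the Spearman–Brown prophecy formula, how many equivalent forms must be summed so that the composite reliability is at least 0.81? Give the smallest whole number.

k ≥ ρ*(1−ρ₁)/(ρ₁(1−ρ*)) = 0.81·0.26 / (0.74·0.19) = 1.498.
Smallest integer k = 2.

2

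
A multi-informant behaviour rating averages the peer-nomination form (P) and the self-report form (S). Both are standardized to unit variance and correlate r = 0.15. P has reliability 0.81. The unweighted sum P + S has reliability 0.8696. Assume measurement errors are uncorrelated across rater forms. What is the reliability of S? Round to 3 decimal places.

Var(P+S) = 2 + 2·0.15 = 2.300.
True-score variance = ρ_P + ρ_S + 2·0.15, so 0.8696 = (0.81 + ρ_S + 0.30) / 2.300.
ρ_S = 0.8696·2.300 − 0.81 − 0.30 = 0.890.

0.890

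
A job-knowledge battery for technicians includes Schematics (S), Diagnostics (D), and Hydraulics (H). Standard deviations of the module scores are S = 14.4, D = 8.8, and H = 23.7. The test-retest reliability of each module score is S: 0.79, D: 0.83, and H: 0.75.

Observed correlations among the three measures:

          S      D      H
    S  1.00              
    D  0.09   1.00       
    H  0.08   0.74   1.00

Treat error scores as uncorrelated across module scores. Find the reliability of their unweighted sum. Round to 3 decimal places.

0.840

Var(S+D+H) = 14.4² + 8.8² + 23.7² + 2·[14.4·8.8·0.09 + 14.4·23.7·0.08 + 8.8·23.7·0.74] = 846.49 + 386.083 = 1232.57.
With uncorrelated errors the cross-covariances are all true-score covariance, so they carry over unchanged; only the diagonal terms shrink to ρᵢσᵢ².
True-score variance = [14.4²·0.79 + 8.8²·0.83 + 23.7²·0.75] + 386.083 = 649.357 + 386.083 = 1035.44.
Reliability = 1035.44 / 1232.57 = 0.840.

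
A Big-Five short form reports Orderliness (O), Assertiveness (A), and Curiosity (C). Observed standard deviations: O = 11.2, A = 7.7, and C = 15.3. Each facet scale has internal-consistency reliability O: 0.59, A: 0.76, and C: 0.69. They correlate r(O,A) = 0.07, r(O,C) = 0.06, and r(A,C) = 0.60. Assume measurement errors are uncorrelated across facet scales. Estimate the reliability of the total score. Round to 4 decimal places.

Var(O+A+C) = 11.2² + 7.7² + 15.3² + 2·[11.2·7.7·0.07 + 11.2·15.3·0.06 + 7.7·15.3·0.60] = 418.82 + 174.009 = 592.829.
Under uncorrelated errors the observed covariances equal the true-score covariances, so only the own-variance terms attenuate.
True-score variance = [11.2²·0.59 + 7.7²·0.76 + 15.3²·0.69] + 174.009 = 280.592 + 174.009 = 454.601.
Reliability = 454.601 / 592.829 = 0.7668.

0.7668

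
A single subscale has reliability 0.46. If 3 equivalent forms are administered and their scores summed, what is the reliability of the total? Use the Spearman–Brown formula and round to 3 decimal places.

ρ_k = kρ / (1 + (k−1)ρ) = 3·0.46 / (1 + 2·0.46) = 1.380 / 1.920 = 0.719.

0.719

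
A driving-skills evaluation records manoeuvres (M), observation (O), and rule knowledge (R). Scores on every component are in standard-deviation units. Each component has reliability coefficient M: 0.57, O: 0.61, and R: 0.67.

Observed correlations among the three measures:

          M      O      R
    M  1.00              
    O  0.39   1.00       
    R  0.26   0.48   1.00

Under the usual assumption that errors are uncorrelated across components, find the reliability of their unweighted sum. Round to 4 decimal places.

0.7814

Var(M+O+R) = 3 + 2·[0.39 + 0.26 + 0.48] = 3 + 2.26 = 5.26.
Because errors are independent across components, Cov(Tᵢ,Tⱼ) = Cov(Xᵢ,Xⱼ); the off-diagonal part of the true-score variance is the same as above.
True-score variance = [0.57 + 0.61 + 0.67] + 2.26 = 1.85 + 2.26 = 4.11.
Reliability = 4.11 / 5.26 = 0.7814.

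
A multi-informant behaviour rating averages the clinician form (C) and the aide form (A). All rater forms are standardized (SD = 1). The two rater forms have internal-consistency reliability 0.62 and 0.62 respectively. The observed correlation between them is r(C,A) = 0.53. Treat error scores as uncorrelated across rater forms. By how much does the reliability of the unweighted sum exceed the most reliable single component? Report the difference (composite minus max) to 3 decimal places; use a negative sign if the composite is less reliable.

0.132

Var(sum) = 2 + 1.06 = 3.06; true-score variance = 1.24 + 1.06 = 2.3; composite reliability = 0.7516.
Max component reliability = 0.6200.
Difference = 0.7516 − 0.6200 = 0.132.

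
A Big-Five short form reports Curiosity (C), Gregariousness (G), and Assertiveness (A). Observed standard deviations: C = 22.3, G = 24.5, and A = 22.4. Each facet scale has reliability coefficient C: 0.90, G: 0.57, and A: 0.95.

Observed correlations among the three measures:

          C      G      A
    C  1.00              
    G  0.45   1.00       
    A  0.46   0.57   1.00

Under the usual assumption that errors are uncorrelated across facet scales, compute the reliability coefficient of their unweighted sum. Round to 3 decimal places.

0.895

Var(C+G+A) = 22.3² + 24.5² + 22.4² + 2·[22.3·24.5·0.45 + 22.3·22.4·0.46 + 24.5·22.4·0.57] = 1599.3 + 1576.91 = 3176.21.
Because errors are independent across components, Cov(Tᵢ,Tⱼ) = Cov(Xᵢ,Xⱼ); the off-diagonal part of the true-score variance is the same as above.
True-score variance = [22.3²·0.90 + 24.5²·0.57 + 22.4²·0.95] + 1576.91 = 1266.38 + 1576.91 = 2843.28.
Reliability = 2843.28 / 3176.21 = 0.895.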